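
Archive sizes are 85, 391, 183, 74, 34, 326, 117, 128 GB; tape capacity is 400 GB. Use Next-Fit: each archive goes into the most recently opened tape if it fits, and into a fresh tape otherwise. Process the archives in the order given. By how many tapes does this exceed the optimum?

1

Next-Fit: [85] [391] [183,74,34] [326] [117,128] → 5 tapes.
Total size 1338 GB; any packing needs at least ⌈1338/400⌉ = 4 tapes.
An optimal packing achieves that bound: [391] [326,74] [183,128,85] [117,34] → 4 tapes.
Excess: 5 − 4 = 1.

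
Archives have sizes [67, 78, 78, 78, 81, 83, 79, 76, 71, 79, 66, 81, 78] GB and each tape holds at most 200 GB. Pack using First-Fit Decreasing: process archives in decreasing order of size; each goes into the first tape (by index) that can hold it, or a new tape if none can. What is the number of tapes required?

Sorted descending: 83, 81, 81, 79, 79, 78, 78, 78, 78, 76, 71, 67, 66.
tape 1: place 83 GB, 117 GB left
tape 1: place 81 GB, 36 GB left
tape 2: place 81 GB, 119 GB left
tape 2: place 79 GB, 40 GB left
tape 3: place 79 GB, 121 GB left
tape 3: place 78 GB, 43 GB left
tape 4: place 78 GB, 122 GB left
tape 4: place 78 GB, 44 GB left
tape 5: place 78 GB, 122 GB left
tape 5: place 76 GB, 46 GB left
tape 6: place 71 GB, 129 GB left
tape 6: place 67 GB, 62 GB left
tape 7: place 66 GB, 134 GB left

7 tapes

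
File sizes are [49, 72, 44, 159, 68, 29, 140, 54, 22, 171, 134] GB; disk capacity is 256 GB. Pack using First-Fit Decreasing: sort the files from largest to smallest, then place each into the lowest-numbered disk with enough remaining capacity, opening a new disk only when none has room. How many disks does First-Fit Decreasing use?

Sorted descending: 171, 159, 140, 134, 72, 68, 54, 49, 44, 29, 22.
Put 171 GB in disk 1; 85 GB remain.
Put 159 GB in disk 2; 97 GB remain.
Put 140 GB in disk 3; 116 GB remain.
Put 134 GB in disk 4; 122 GB remain.
Put 72 GB in disk 1; 13 GB remain.
Put 68 GB in disk 2; 29 GB remain.
Put 54 GB in disk 3; 62 GB remain.
Put 49 GB in disk 3; 13 GB remain.
Put 44 GB in disk 4; 78 GB remain.
Put 29 GB in disk 2; 0 GB remain.
Put 22 GB in disk 4; 56 GB remain.

4 disks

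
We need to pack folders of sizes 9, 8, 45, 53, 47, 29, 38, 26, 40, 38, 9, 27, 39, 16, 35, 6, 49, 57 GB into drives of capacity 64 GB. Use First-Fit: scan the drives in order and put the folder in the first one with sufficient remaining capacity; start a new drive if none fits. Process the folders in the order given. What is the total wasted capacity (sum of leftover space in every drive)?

drive 1: place 9 GB, 55 GB left
drive 1: place 8 GB, 47 GB left
drive 1: place 45 GB, 2 GB left
drive 2: place 53 GB, 11 GB left
drive 3: place 47 GB, 17 GB left
drive 4: place 29 GB, 35 GB left
drive 5: place 38 GB, 26 GB left
drive 4: place 26 GB, 9 GB left
drive 6: place 40 GB, 24 GB left
drive 7: place 38 GB, 26 GB left
drive 2: place 9 GB, 2 GB left
drive 8: place 27 GB, 37 GB left
drive 9: place 39 GB, 25 GB left
drive 3: place 16 GB, 1 GB left
drive 8: place 35 GB, 2 GB left
drive 4: place 6 GB, 3 GB left
drive 10: place 49 GB, 15 GB left
drive 11: place 57 GB, 7 GB left
11 drives × 64 GB = 704 GB; used 571 GB; unused 133 GB.

133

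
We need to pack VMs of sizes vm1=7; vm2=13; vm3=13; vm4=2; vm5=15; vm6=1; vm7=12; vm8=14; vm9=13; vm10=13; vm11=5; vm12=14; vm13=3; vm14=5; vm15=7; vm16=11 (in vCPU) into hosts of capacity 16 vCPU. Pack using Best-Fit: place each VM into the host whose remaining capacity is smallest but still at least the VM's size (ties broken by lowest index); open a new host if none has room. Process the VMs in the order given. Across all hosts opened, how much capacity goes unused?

28

vm1 (7 vCPU) → host 1 (remaining 9 vCPU)
vm2 (13 vCPU) → host 2 (remaining 3 vCPU)
vm3 (13 vCPU) → host 3 (remaining 3 vCPU)
vm4 (2 vCPU) → host 2 (remaining 1 vCPU)
vm5 (15 vCPU) → host 4 (remaining 1 vCPU)
vm6 (1 vCPU) → host 2 (remaining 0 vCPU)
vm7 (12 vCPU) → host 5 (remaining 4 vCPU)
vm8 (14 vCPU) → host 6 (remaining 2 vCPU)
vm9 (13 vCPU) → host 7 (remaining 3 vCPU)
vm10 (13 vCPU) → host 8 (remaining 3 vCPU)
vm11 (5 vCPU) → host 1 (remaining 4 vCPU)
vm12 (14 vCPU) → host 9 (remaining 2 vCPU)
vm13 (3 vCPU) → host 3 (remaining 0 vCPU)
vm14 (5 vCPU) → host 10 (remaining 11 vCPU)
vm15 (7 vCPU) → host 10 (remaining 4 vCPU)
vm16 (11 vCPU) → host 11 (remaining 5 vCPU)
11 hosts × 16 vCPU = 176 vCPU; used 148 vCPU; unused 28 vCPU.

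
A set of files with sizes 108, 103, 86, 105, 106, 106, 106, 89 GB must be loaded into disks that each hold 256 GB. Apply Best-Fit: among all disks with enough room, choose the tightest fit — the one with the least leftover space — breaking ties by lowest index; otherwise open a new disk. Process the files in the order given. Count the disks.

4

Put 108 GB in disk 1; 148 GB remain.
Put 103 GB in disk 1; 45 GB remain.
Put 86 GB in disk 2; 170 GB remain.
Put 105 GB in disk 2; 65 GB remain.
Put 106 GB in disk 3; 150 GB remain.
Put 106 GB in disk 3; 44 GB remain.
Put 106 GB in disk 4; 150 GB remain.
Put 89 GB in disk 4; 61 GB remain.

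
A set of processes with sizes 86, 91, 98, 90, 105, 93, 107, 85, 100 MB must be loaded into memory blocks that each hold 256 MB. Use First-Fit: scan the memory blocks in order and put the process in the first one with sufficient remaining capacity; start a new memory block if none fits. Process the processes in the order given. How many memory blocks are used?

5 memory blocks

Put 86 MB in memory block 1; 170 MB remain.
Put 91 MB in memory block 1; 79 MB remain.
Put 98 MB in memory block 2; 158 MB remain.
Put 90 MB in memory block 2; 68 MB remain.
Put 105 MB in memory block 3; 151 MB remain.
Put 93 MB in memory block 3; 58 MB remain.
Put 107 MB in memory block 4; 149 MB remain.
Put 85 MB in memory block 4; 64 MB remain.
Put 100 MB in memory block 5; 156 MB remain.
Final memory blocks: [86,91] [98,90] [105,93] [107,85] [100].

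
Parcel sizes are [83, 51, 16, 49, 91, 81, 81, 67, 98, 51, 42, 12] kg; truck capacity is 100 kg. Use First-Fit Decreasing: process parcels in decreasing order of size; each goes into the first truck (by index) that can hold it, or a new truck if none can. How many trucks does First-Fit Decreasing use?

8

Sorted descending: 98, 91, 83, 81, 81, 67, 51, 51, 49, 42, 16, 12.
truck 1: place 98 kg, 2 kg left
truck 2: place 91 kg, 9 kg left
truck 3: place 83 kg, 17 kg left
truck 4: place 81 kg, 19 kg left
truck 5: place 81 kg, 19 kg left
truck 6: place 67 kg, 33 kg left
truck 7: place 51 kg, 49 kg left
truck 8: place 51 kg, 49 kg left
truck 7: place 49 kg, 0 kg left
truck 8: place 42 kg, 7 kg left
truck 3: place 16 kg, 1 kg left
truck 4: place 12 kg, 7 kg left
Final trucks: [98] [91] [83,16] [81,12] [81] [67] [51,49] [51,42].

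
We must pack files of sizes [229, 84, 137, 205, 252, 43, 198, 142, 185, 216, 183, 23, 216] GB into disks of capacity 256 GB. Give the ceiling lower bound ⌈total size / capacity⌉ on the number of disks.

Total size = 229 + 84 + 137 + 205 + 252 + 43 + 198 + 142 + 185 + 216 + 183 + 23 + 216 = 2113 GB.
⌈2113 / 256⌉ = 9.

9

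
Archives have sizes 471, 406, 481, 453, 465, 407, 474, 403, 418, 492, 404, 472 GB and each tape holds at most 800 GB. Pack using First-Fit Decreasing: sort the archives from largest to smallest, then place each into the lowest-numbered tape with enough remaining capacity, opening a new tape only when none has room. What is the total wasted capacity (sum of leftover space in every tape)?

4254

Sorted descending: 492, 481, 474, 472, 471, 465, 453, 418, 407, 406, 404, 403.
Put 492 GB in tape 1; 308 GB remain.
Put 481 GB in tape 2; 319 GB remain.
Put 474 GB in tape 3; 326 GB remain.
Put 472 GB in tape 4; 328 GB remain.
Put 471 GB in tape 5; 329 GB remain.
Put 465 GB in tape 6; 335 GB remain.
Put 453 GB in tape 7; 347 GB remain.
Put 418 GB in tape 8; 382 GB remain.
Put 407 GB in tape 9; 393 GB remain.
Put 406 GB in tape 10; 394 GB remain.
Put 404 GB in tape 11; 396 GB remain.
Put 403 GB in tape 12; 397 GB remain.
12 tapes × 800 GB = 9600 GB; used 5346 GB; unused 4254 GB.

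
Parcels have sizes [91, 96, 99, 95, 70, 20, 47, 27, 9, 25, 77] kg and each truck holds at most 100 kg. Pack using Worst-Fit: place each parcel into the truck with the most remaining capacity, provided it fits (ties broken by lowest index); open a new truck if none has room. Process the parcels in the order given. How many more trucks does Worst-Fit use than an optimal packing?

Worst-Fit: [91] [96] [99] [95] [70,20] [47,27,9] [25] [77] → 8 trucks.
Total size 656 kg; any packing needs at least ⌈656/100⌉ = 7 trucks.
An optimal packing achieves that bound: [99] [96] [95] [91,9] [77,20] [70,27] [47,25] → 7 trucks.
Excess: 8 − 7 = 1.

1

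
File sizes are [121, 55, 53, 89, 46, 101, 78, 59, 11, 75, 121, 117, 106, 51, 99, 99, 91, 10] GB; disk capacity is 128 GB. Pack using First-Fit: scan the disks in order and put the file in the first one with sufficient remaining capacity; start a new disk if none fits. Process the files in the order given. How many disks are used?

disk 1: place 121 GB, 7 GB left
disk 2: place 55 GB, 73 GB left
disk 2: place 53 GB, 20 GB left
disk 3: place 89 GB, 39 GB left
disk 4: place 46 GB, 82 GB left
disk 5: place 101 GB, 27 GB left
disk 4: place 78 GB, 4 GB left
disk 6: place 59 GB, 69 GB left
disk 2: place 11 GB, 9 GB left
disk 7: place 75 GB, 53 GB left
disk 8: place 121 GB, 7 GB left
disk 9: place 117 GB, 11 GB left
disk 10: place 106 GB, 22 GB left
disk 6: place 51 GB, 18 GB left
disk 11: place 99 GB, 29 GB left
disk 12: place 99 GB, 29 GB left
disk 13: place 91 GB, 37 GB left
disk 3: place 10 GB, 29 GB left

13 disks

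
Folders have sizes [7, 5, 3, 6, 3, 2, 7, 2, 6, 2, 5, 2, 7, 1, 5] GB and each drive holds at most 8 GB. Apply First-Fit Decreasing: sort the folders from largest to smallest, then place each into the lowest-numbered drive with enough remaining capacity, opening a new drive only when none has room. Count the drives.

Sorted descending: 7, 7, 7, 6, 6, 5, 5, 5, 3, 3, 2, 2, 2, 2, 1.
Put 7 GB in drive 1; 1 GB remain.
Put 7 GB in drive 2; 1 GB remain.
Put 7 GB in drive 3; 1 GB remain.
Put 6 GB in drive 4; 2 GB remain.
Put 6 GB in drive 5; 2 GB remain.
Put 5 GB in drive 6; 3 GB remain.
Put 5 GB in drive 7; 3 GB remain.
Put 5 GB in drive 8; 3 GB remain.
Put 3 GB in drive 6; 0 GB remain.
Put 3 GB in drive 7; 0 GB remain.
Put 2 GB in drive 4; 0 GB remain.
Put 2 GB in drive 5; 0 GB remain.
Put 2 GB in drive 8; 1 GB remain.
Put 2 GB in drive 9; 6 GB remain.
Put 1 GB in drive 1; 0 GB remain.
Final drives: [7,1] [7] [7] [6,2] [6,2] [5,3] [5,3] [5,2] [2].

9 drives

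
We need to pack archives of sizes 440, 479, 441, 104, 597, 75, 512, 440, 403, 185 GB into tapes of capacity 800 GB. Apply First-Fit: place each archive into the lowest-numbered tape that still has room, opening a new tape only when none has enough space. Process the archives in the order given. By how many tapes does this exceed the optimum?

0

First-Fit: [440,104,75] [479,185] [441] [597] [512] [440] [403] → 7 tapes.
7 archives exceed 400 GB (half the capacity), and no two of those can share a tape, so at least 7 tapes are needed.
So 7 is already optimal.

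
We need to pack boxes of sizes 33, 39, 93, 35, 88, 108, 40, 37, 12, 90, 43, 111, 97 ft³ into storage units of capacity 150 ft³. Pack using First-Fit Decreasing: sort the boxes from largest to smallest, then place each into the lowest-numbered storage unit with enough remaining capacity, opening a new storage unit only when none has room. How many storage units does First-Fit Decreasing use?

Sorted descending: 111, 108, 97, 93, 90, 88, 43, 40, 39, 37, 35, 33, 12.
storage unit 1: place 111 ft³, 39 ft³ left
storage unit 2: place 108 ft³, 42 ft³ left
storage unit 3: place 97 ft³, 53 ft³ left
storage unit 4: place 93 ft³, 57 ft³ left
storage unit 5: place 90 ft³, 60 ft³ left
storage unit 6: place 88 ft³, 62 ft³ left
storage unit 3: place 43 ft³, 10 ft³ left
storage unit 2: place 40 ft³, 2 ft³ left
storage unit 1: place 39 ft³, 0 ft³ left
storage unit 4: place 37 ft³, 20 ft³ left
storage unit 5: place 35 ft³, 25 ft³ left
storage unit 6: place 33 ft³, 29 ft³ left
storage unit 4: place 12 ft³, 8 ft³ left

6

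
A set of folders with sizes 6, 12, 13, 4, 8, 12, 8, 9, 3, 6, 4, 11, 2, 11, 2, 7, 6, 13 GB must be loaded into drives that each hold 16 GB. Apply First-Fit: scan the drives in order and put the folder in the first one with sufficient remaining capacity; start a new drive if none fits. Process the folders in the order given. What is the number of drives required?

10 drives

6 GB → drive 1 (remaining 10 GB)
12 GB → drive 2 (remaining 4 GB)
13 GB → drive 3 (remaining 3 GB)
4 GB → drive 1 (remaining 6 GB)
8 GB → drive 4 (remaining 8 GB)
12 GB → drive 5 (remaining 4 GB)
8 GB → drive 4 (remaining 0 GB)
9 GB → drive 6 (remaining 7 GB)
3 GB → drive 1 (remaining 3 GB)
6 GB → drive 6 (remaining 1 GB)
4 GB → drive 2 (remaining 0 GB)
11 GB → drive 7 (remaining 5 GB)
2 GB → drive 1 (remaining 1 GB)
11 GB → drive 8 (remaining 5 GB)
2 GB → drive 3 (remaining 1 GB)
7 GB → drive 9 (remaining 9 GB)
6 GB → drive 9 (remaining 3 GB)
13 GB → drive 10 (remaining 3 GB)
Final drives: [6,4,3,2] [12,4] [13,2] [8,8] [12] [9,6] [11] [11] [7,6] [13].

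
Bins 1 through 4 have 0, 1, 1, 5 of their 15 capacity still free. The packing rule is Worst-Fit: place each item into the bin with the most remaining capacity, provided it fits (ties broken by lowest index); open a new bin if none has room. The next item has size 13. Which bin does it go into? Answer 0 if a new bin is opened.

No bin has ≥ 13 free, so a new bin is opened.

0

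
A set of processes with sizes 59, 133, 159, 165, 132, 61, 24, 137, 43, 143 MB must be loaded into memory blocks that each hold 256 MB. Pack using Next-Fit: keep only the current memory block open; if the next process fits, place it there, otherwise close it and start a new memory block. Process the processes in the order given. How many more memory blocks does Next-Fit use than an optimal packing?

0

Next-Fit: [59,133] [159] [165] [132,61,24] [137,43] [143] → 6 memory blocks.
6 processes exceed 128 MB (half the capacity), and no two of those can share a memory block, so at least 6 memory blocks are needed.
So 6 is already optimal.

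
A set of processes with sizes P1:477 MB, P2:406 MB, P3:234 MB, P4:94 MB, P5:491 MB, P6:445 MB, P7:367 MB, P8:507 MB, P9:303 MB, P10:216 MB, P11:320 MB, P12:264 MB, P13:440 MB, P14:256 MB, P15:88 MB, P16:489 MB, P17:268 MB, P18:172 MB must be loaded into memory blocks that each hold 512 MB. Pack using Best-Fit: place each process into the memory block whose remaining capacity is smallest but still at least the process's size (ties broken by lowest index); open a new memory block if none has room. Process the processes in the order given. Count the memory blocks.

P1 (477 MB) → memory block 1 (remaining 35 MB)
P2 (406 MB) → memory block 2 (remaining 106 MB)
P3 (234 MB) → memory block 3 (remaining 278 MB)
P4 (94 MB) → memory block 2 (remaining 12 MB)
P5 (491 MB) → memory block 4 (remaining 21 MB)
P6 (445 MB) → memory block 5 (remaining 67 MB)
P7 (367 MB) → memory block 6 (remaining 145 MB)
P8 (507 MB) → memory block 7 (remaining 5 MB)
P9 (303 MB) → memory block 8 (remaining 209 MB)
P10 (216 MB) → memory block 3 (remaining 62 MB)
P11 (320 MB) → memory block 9 (remaining 192 MB)
P12 (264 MB) → memory block 10 (remaining 248 MB)
P13 (440 MB) → memory block 11 (remaining 72 MB)
P14 (256 MB) → memory block 12 (remaining 256 MB)
P15 (88 MB) → memory block 6 (remaining 57 MB)
P16 (489 MB) → memory block 13 (remaining 23 MB)
P17 (268 MB) → memory block 14 (remaining 244 MB)
P18 (172 MB) → memory block 9 (remaining 20 MB)
Final memory blocks: [477] [406,94] [234,216] [491] [445] [367,88] [507] [303] [320,172] [264] [440] [256] [489] [268].

14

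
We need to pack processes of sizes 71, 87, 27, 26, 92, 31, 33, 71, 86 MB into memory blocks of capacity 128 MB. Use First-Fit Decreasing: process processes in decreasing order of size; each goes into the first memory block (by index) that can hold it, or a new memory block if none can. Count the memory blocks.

Sorted descending: 92, 87, 86, 71, 71, 33, 31, 27, 26.
Put 92 MB in memory block 1; 36 MB remain.
Put 87 MB in memory block 2; 41 MB remain.
Put 86 MB in memory block 3; 42 MB remain.
Put 71 MB in memory block 4; 57 MB remain.
Put 71 MB in memory block 5; 57 MB remain.
Put 33 MB in memory block 1; 3 MB remain.
Put 31 MB in memory block 2; 10 MB remain.
Put 27 MB in memory block 3; 15 MB remain.
Put 26 MB in memory block 4; 31 MB remain.

5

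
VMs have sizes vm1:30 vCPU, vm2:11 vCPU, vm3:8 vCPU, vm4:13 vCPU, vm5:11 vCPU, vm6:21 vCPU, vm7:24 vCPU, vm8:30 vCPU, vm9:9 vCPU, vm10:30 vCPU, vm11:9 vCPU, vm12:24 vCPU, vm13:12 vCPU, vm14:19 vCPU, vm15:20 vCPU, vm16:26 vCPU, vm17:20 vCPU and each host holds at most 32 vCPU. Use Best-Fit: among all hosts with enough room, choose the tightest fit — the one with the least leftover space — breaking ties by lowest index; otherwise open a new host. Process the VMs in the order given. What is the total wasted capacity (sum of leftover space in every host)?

Put vm1 (30 vCPU) in host 1; 2 vCPU remain.
Put vm2 (11 vCPU) in host 2; 21 vCPU remain.
Put vm3 (8 vCPU) in host 2; 13 vCPU remain.
Put vm4 (13 vCPU) in host 2; 0 vCPU remain.
Put vm5 (11 vCPU) in host 3; 21 vCPU remain.
Put vm6 (21 vCPU) in host 3; 0 vCPU remain.
Put vm7 (24 vCPU) in host 4; 8 vCPU remain.
Put vm8 (30 vCPU) in host 5; 2 vCPU remain.
Put vm9 (9 vCPU) in host 6; 23 vCPU remain.
Put vm10 (30 vCPU) in host 7; 2 vCPU remain.
Put vm11 (9 vCPU) in host 6; 14 vCPU remain.
Put vm12 (24 vCPU) in host 8; 8 vCPU remain.
Put vm13 (12 vCPU) in host 6; 2 vCPU remain.
Put vm14 (19 vCPU) in host 9; 13 vCPU remain.
Put vm15 (20 vCPU) in host 10; 12 vCPU remain.
Put vm16 (26 vCPU) in host 11; 6 vCPU remain.
Put vm17 (20 vCPU) in host 12; 12 vCPU remain.
12 hosts × 32 vCPU = 384 vCPU; used 317 vCPU; unused 67 vCPU.

67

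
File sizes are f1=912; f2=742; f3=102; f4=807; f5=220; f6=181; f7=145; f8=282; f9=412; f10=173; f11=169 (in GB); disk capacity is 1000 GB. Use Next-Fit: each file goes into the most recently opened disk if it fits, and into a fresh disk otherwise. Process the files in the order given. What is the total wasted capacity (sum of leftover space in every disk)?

855

f1 (912 GB) → disk 1 (remaining 88 GB)
f2 (742 GB) → disk 2 (remaining 258 GB)
f3 (102 GB) → disk 2 (remaining 156 GB)
f4 (807 GB) → disk 3 (remaining 193 GB)
f5 (220 GB) → disk 4 (remaining 780 GB)
f6 (181 GB) → disk 4 (remaining 599 GB)
f7 (145 GB) → disk 4 (remaining 454 GB)
f8 (282 GB) → disk 4 (remaining 172 GB)
f9 (412 GB) → disk 5 (remaining 588 GB)
f10 (173 GB) → disk 5 (remaining 415 GB)
f11 (169 GB) → disk 5 (remaining 246 GB)
5 disks × 1000 GB = 5000 GB; used 4145 GB; unused 855 GB.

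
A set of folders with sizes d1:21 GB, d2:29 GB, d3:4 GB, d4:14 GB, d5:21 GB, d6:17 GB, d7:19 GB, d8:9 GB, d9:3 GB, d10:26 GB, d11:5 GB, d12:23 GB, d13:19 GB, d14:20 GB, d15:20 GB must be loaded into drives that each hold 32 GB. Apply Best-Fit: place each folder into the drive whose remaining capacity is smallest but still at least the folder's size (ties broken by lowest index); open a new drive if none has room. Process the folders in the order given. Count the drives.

d1 (21 GB) → drive 1 (remaining 11 GB)
d2 (29 GB) → drive 2 (remaining 3 GB)
d3 (4 GB) → drive 1 (remaining 7 GB)
d4 (14 GB) → drive 3 (remaining 18 GB)
d5 (21 GB) → drive 4 (remaining 11 GB)
d6 (17 GB) → drive 3 (remaining 1 GB)
d7 (19 GB) → drive 5 (remaining 13 GB)
d8 (9 GB) → drive 4 (remaining 2 GB)
d9 (3 GB) → drive 2 (remaining 0 GB)
d10 (26 GB) → drive 6 (remaining 6 GB)
d11 (5 GB) → drive 6 (remaining 1 GB)
d12 (23 GB) → drive 7 (remaining 9 GB)
d13 (19 GB) → drive 8 (remaining 13 GB)
d14 (20 GB) → drive 9 (remaining 12 GB)
d15 (20 GB) → drive 10 (remaining 12 GB)
Final drives: [21,4] [29,3] [14,17] [21,9] [19] [26,5] [23] [19] [20] [20].

10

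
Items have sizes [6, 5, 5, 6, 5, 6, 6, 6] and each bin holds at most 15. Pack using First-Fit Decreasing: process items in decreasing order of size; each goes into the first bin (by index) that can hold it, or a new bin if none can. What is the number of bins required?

Sorted descending: 6, 6, 6, 6, 6, 5, 5, 5.
bin 1: place 6, 9 left
bin 1: place 6, 3 left
bin 2: place 6, 9 left
bin 2: place 6, 3 left
bin 3: place 6, 9 left
bin 3: place 5, 4 left
bin 4: place 5, 10 left
bin 4: place 5, 5 left

4 bins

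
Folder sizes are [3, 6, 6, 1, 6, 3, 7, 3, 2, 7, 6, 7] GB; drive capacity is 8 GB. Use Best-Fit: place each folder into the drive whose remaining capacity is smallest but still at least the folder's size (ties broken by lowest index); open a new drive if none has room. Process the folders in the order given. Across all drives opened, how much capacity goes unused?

15

Put 3 GB in drive 1; 5 GB remain.
Put 6 GB in drive 2; 2 GB remain.
Put 6 GB in drive 3; 2 GB remain.
Put 1 GB in drive 2; 1 GB remain.
Put 6 GB in drive 4; 2 GB remain.
Put 3 GB in drive 1; 2 GB remain.
Put 7 GB in drive 5; 1 GB remain.
Put 3 GB in drive 6; 5 GB remain.
Put 2 GB in drive 1; 0 GB remain.
Put 7 GB in drive 7; 1 GB remain.
Put 6 GB in drive 8; 2 GB remain.
Put 7 GB in drive 9; 1 GB remain.
9 drives × 8 GB = 72 GB; used 57 GB; unused 15 GB.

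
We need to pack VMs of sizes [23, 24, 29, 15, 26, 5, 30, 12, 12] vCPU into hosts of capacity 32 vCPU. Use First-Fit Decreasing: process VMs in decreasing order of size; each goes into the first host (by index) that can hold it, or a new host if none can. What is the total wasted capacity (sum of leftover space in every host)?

48

Sorted descending: 30, 29, 26, 24, 23, 15, 12, 12, 5.
Put 30 vCPU in host 1; 2 vCPU remain.
Put 29 vCPU in host 2; 3 vCPU remain.
Put 26 vCPU in host 3; 6 vCPU remain.
Put 24 vCPU in host 4; 8 vCPU remain.
Put 23 vCPU in host 5; 9 vCPU remain.
Put 15 vCPU in host 6; 17 vCPU remain.
Put 12 vCPU in host 6; 5 vCPU remain.
Put 12 vCPU in host 7; 20 vCPU remain.
Put 5 vCPU in host 3; 1 vCPU remain.
7 hosts × 32 vCPU = 224 vCPU; used 176 vCPU; unused 48 vCPU.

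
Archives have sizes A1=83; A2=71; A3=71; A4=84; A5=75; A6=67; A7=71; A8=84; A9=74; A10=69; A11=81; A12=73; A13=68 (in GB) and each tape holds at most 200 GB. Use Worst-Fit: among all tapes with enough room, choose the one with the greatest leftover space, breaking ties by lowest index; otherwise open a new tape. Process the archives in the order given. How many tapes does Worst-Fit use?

tape 1: place A1 (83 GB), 117 GB left
tape 1: place A2 (71 GB), 46 GB left
tape 2: place A3 (71 GB), 129 GB left
tape 2: place A4 (84 GB), 45 GB left
tape 3: place A5 (75 GB), 125 GB left
tape 3: place A6 (67 GB), 58 GB left
tape 4: place A7 (71 GB), 129 GB left
tape 4: place A8 (84 GB), 45 GB left
tape 5: place A9 (74 GB), 126 GB left
tape 5: place A10 (69 GB), 57 GB left
tape 6: place A11 (81 GB), 119 GB left
tape 6: place A12 (73 GB), 46 GB left
tape 7: place A13 (68 GB), 132 GB left
Final tapes: [83,71] [71,84] [75,67] [71,84] [74,69] [81,73] [68].

7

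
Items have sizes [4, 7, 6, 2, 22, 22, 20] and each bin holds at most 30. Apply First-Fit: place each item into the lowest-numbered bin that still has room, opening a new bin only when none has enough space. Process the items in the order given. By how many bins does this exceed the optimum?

1

First-Fit: [4,7,6,2] [22] [22] [20] → 4 bins.
Total size 83; any packing needs at least ⌈83/30⌉ = 3 bins.
An optimal packing achieves that bound: [22,7] [22,6,2] [20,4] → 3 bins.
Excess: 4 − 3 = 1.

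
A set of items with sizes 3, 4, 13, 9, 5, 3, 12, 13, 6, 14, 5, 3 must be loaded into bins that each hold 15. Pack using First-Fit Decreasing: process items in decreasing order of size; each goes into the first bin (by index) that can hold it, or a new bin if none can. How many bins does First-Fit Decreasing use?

7

Sorted descending: 14, 13, 13, 12, 9, 6, 5, 5, 4, 3, 3, 3.
14 → bin 1 (remaining 1)
13 → bin 2 (remaining 2)
13 → bin 3 (remaining 2)
12 → bin 4 (remaining 3)
9 → bin 5 (remaining 6)
6 → bin 5 (remaining 0)
5 → bin 6 (remaining 10)
5 → bin 6 (remaining 5)
4 → bin 6 (remaining 1)
3 → bin 4 (remaining 0)
3 → bin 7 (remaining 12)
3 → bin 7 (remaining 9)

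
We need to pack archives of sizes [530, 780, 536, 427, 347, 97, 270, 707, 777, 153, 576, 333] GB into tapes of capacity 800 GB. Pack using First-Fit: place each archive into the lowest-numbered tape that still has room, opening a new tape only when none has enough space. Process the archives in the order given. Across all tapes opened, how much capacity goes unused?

867

530 GB → tape 1 (remaining 270 GB)
780 GB → tape 2 (remaining 20 GB)
536 GB → tape 3 (remaining 264 GB)
427 GB → tape 4 (remaining 373 GB)
347 GB → tape 4 (remaining 26 GB)
97 GB → tape 1 (remaining 173 GB)
270 GB → tape 5 (remaining 530 GB)
707 GB → tape 6 (remaining 93 GB)
777 GB → tape 7 (remaining 23 GB)
153 GB → tape 1 (remaining 20 GB)
576 GB → tape 8 (remaining 224 GB)
333 GB → tape 5 (remaining 197 GB)
8 tapes × 800 GB = 6400 GB; used 5533 GB; unused 867 GB.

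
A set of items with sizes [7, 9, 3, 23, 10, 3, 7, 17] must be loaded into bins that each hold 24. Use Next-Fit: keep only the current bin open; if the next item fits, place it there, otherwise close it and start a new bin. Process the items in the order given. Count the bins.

4

7 → bin 1 (remaining 17)
9 → bin 1 (remaining 8)
3 → bin 1 (remaining 5)
23 → bin 2 (remaining 1)
10 → bin 3 (remaining 14)
3 → bin 3 (remaining 11)
7 → bin 3 (remaining 4)
17 → bin 4 (remaining 7)
Final bins: [7,9,3] [23] [10,3,7] [17].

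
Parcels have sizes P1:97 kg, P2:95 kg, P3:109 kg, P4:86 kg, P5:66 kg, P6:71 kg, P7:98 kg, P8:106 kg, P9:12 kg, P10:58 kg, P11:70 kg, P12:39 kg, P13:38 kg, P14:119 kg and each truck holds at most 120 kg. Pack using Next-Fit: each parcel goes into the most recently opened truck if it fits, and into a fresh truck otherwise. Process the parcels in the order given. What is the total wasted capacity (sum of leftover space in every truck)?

376

truck 1: place P1 (97 kg), 23 kg left
truck 2: place P2 (95 kg), 25 kg left
truck 3: place P3 (109 kg), 11 kg left
truck 4: place P4 (86 kg), 34 kg left
truck 5: place P5 (66 kg), 54 kg left
truck 6: place P6 (71 kg), 49 kg left
truck 7: place P7 (98 kg), 22 kg left
truck 8: place P8 (106 kg), 14 kg left
truck 8: place P9 (12 kg), 2 kg left
truck 9: place P10 (58 kg), 62 kg left
truck 10: place P11 (70 kg), 50 kg left
truck 10: place P12 (39 kg), 11 kg left
truck 11: place P13 (38 kg), 82 kg left
truck 12: place P14 (119 kg), 1 kg left
12 trucks × 120 kg = 1440 kg; used 1064 kg; unused 376 kg.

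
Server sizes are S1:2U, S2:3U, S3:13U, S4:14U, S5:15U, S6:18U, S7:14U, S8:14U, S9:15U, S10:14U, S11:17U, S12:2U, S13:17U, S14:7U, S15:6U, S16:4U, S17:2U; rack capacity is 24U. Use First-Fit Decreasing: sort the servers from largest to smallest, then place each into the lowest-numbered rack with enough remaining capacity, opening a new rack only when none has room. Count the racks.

Sorted descending: 18, 17, 17, 15, 15, 14, 14, 14, 14, 13, 7, 6, 4, 3, 2, 2, 2.
rack 1: place 18U, 6U left
rack 2: place 17U, 7U left
rack 3: place 17U, 7U left
rack 4: place 15U, 9U left
rack 5: place 15U, 9U left
rack 6: place 14U, 10U left
rack 7: place 14U, 10U left
rack 8: place 14U, 10U left
rack 9: place 14U, 10U left
rack 10: place 13U, 11U left
rack 2: place 7U, 0U left
rack 1: place 6U, 0U left
rack 3: place 4U, 3U left
rack 3: place 3U, 0U left
rack 4: place 2U, 7U left
rack 4: place 2U, 5U left
rack 4: place 2U, 3U left
Final racks: [18,6] [17,7] [17,4,3] [15,2,2,2] [15] [14] [14] [14] [14] [13].

10 racks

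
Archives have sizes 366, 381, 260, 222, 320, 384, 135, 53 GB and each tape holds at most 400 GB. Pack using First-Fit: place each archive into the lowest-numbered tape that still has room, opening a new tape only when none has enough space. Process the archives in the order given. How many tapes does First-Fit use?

6

366 GB → tape 1 (remaining 34 GB)
381 GB → tape 2 (remaining 19 GB)
260 GB → tape 3 (remaining 140 GB)
222 GB → tape 4 (remaining 178 GB)
320 GB → tape 5 (remaining 80 GB)
384 GB → tape 6 (remaining 16 GB)
135 GB → tape 3 (remaining 5 GB)
53 GB → tape 4 (remaining 125 GB)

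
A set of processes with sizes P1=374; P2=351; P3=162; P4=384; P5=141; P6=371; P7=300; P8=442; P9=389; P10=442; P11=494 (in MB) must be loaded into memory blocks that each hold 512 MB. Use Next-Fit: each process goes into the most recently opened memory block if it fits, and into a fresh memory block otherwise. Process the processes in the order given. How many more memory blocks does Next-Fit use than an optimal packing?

Next-Fit: [374] [351] [162] [384] [141,371] [300] [442] [389] [442] [494] → 10 memory blocks.
9 processes exceed 256 MB (half the capacity), and no two of those can share a memory block, so at least 9 memory blocks are needed.
An optimal packing achieves that bound: [494] [442] [442] [389] [384] [374] [371,141] [351] [300,162] → 9 memory blocks.
Excess: 10 − 9 = 1.

1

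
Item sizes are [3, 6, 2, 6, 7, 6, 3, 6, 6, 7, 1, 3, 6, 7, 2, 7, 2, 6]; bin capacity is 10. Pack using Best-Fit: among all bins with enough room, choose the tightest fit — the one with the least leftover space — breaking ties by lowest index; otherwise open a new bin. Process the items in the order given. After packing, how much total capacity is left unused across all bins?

bin 1: place 3, 7 left
bin 1: place 6, 1 left
bin 2: place 2, 8 left
bin 2: place 6, 2 left
bin 3: place 7, 3 left
bin 4: place 6, 4 left
bin 3: place 3, 0 left
bin 5: place 6, 4 left
bin 6: place 6, 4 left
bin 7: place 7, 3 left
bin 1: place 1, 0 left
bin 7: place 3, 0 left
bin 8: place 6, 4 left
bin 9: place 7, 3 left
bin 2: place 2, 0 left
bin 10: place 7, 3 left
bin 9: place 2, 1 left
bin 11: place 6, 4 left
11 bins × 10 = 110; used 86; unused 24.

24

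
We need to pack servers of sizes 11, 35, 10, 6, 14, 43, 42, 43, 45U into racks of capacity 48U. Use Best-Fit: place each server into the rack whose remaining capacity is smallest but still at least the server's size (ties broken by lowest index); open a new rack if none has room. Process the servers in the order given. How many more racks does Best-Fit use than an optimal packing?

0

Best-Fit: [11,35] [10,6,14] [43] [42] [43] [45] → 6 racks.
Total size 249U; any packing needs at least ⌈249/48⌉ = 6 racks.
So 6 is already optimal.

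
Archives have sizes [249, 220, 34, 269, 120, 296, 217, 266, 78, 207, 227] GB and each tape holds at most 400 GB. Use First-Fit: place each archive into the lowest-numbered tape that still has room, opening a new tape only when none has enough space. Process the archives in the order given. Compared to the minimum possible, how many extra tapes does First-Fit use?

0

First-Fit: [249,34,78] [220,120] [269] [296] [217] [266] [207] [227] → 8 tapes.
8 archives exceed 200 GB (half the capacity), and no two of those can share a tape, so at least 8 tapes are needed.
So 8 is already optimal.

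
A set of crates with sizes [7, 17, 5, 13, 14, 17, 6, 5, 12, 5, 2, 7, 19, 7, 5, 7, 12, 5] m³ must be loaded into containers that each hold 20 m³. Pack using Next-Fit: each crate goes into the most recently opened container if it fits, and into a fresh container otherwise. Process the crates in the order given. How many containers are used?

container 1: place 7 m³, 13 m³ left
container 2: place 17 m³, 3 m³ left
container 3: place 5 m³, 15 m³ left
container 3: place 13 m³, 2 m³ left
container 4: place 14 m³, 6 m³ left
container 5: place 17 m³, 3 m³ left
container 6: place 6 m³, 14 m³ left
container 6: place 5 m³, 9 m³ left
container 7: place 12 m³, 8 m³ left
container 7: place 5 m³, 3 m³ left
container 7: place 2 m³, 1 m³ left
container 8: place 7 m³, 13 m³ left
container 9: place 19 m³, 1 m³ left
container 10: place 7 m³, 13 m³ left
container 10: place 5 m³, 8 m³ left
container 10: place 7 m³, 1 m³ left
container 11: place 12 m³, 8 m³ left
container 11: place 5 m³, 3 m³ left

11 containers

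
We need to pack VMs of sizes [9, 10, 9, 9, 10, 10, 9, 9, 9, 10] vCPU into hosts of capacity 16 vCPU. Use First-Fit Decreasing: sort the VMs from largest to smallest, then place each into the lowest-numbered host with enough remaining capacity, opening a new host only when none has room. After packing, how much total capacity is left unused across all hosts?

Sorted descending: 10, 10, 10, 10, 9, 9, 9, 9, 9, 9.
10 vCPU → host 1 (remaining 6 vCPU)
10 vCPU → host 2 (remaining 6 vCPU)
10 vCPU → host 3 (remaining 6 vCPU)
10 vCPU → host 4 (remaining 6 vCPU)
9 vCPU → host 5 (remaining 7 vCPU)
9 vCPU → host 6 (remaining 7 vCPU)
9 vCPU → host 7 (remaining 7 vCPU)
9 vCPU → host 8 (remaining 7 vCPU)
9 vCPU → host 9 (remaining 7 vCPU)
9 vCPU → host 10 (remaining 7 vCPU)
10 hosts × 16 vCPU = 160 vCPU; used 94 vCPU; unused 66 vCPU.

66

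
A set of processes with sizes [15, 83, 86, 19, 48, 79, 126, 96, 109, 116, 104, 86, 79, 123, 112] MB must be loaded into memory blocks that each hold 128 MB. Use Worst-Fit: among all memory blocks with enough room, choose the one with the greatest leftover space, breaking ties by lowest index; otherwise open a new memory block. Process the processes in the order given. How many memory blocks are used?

Put 15 MB in memory block 1; 113 MB remain.
Put 83 MB in memory block 1; 30 MB remain.
Put 86 MB in memory block 2; 42 MB remain.
Put 19 MB in memory block 2; 23 MB remain.
Put 48 MB in memory block 3; 80 MB remain.
Put 79 MB in memory block 3; 1 MB remain.
Put 126 MB in memory block 4; 2 MB remain.
Put 96 MB in memory block 5; 32 MB remain.
Put 109 MB in memory block 6; 19 MB remain.
Put 116 MB in memory block 7; 12 MB remain.
Put 104 MB in memory block 8; 24 MB remain.
Put 86 MB in memory block 9; 42 MB remain.
Put 79 MB in memory block 10; 49 MB remain.
Put 123 MB in memory block 11; 5 MB remain.
Put 112 MB in memory block 12; 16 MB remain.

12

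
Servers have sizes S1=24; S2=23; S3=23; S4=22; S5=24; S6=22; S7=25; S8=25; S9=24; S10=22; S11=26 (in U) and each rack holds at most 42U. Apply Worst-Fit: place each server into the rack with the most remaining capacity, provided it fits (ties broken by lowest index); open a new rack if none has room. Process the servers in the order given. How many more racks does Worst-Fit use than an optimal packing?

Worst-Fit: [24] [23] [23] [22] [24] [22] [25] [25] [24] [22] [26] → 11 racks.
11 servers exceed 21U (half the capacity), and no two of those can share a rack, so at least 11 racks are needed.
So 11 is already optimal.

0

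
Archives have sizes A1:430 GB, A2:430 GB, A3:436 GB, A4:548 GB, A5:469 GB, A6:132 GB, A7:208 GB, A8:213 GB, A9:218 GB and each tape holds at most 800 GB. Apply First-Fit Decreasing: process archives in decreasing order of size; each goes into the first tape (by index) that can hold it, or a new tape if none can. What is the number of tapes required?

5

Sorted descending: 548, 469, 436, 430, 430, 218, 213, 208, 132.
tape 1: place 548 GB, 252 GB left
tape 2: place 469 GB, 331 GB left
tape 3: place 436 GB, 364 GB left
tape 4: place 430 GB, 370 GB left
tape 5: place 430 GB, 370 GB left
tape 1: place 218 GB, 34 GB left
tape 2: place 213 GB, 118 GB left
tape 3: place 208 GB, 156 GB left
tape 3: place 132 GB, 24 GB left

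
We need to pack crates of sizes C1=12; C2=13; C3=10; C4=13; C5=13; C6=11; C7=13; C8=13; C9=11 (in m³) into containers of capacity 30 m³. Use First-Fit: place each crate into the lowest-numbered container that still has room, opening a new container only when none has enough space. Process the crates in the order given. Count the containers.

5

container 1: place C1 (12 m³), 18 m³ left
container 1: place C2 (13 m³), 5 m³ left
container 2: place C3 (10 m³), 20 m³ left
container 2: place C4 (13 m³), 7 m³ left
container 3: place C5 (13 m³), 17 m³ left
container 3: place C6 (11 m³), 6 m³ left
container 4: place C7 (13 m³), 17 m³ left
container 4: place C8 (13 m³), 4 m³ left
container 5: place C9 (11 m³), 19 m³ left
Final containers: [12,13] [10,13] [13,11] [13,13] [11].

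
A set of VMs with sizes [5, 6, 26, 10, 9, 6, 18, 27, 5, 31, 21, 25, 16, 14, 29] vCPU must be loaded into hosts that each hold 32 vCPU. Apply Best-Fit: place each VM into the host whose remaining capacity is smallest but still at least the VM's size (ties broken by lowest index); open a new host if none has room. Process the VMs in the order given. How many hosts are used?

9

host 1: place 5 vCPU, 27 vCPU left
host 1: place 6 vCPU, 21 vCPU left
host 2: place 26 vCPU, 6 vCPU left
host 1: place 10 vCPU, 11 vCPU left
host 1: place 9 vCPU, 2 vCPU left
host 2: place 6 vCPU, 0 vCPU left
host 3: place 18 vCPU, 14 vCPU left
host 4: place 27 vCPU, 5 vCPU left
host 4: place 5 vCPU, 0 vCPU left
host 5: place 31 vCPU, 1 vCPU left
host 6: place 21 vCPU, 11 vCPU left
host 7: place 25 vCPU, 7 vCPU left
host 8: place 16 vCPU, 16 vCPU left
host 3: place 14 vCPU, 0 vCPU left
host 9: place 29 vCPU, 3 vCPU left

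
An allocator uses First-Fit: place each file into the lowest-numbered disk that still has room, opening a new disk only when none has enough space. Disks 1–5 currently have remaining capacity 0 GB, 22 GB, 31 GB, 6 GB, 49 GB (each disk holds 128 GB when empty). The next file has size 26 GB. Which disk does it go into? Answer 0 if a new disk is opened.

Disks with room: disk 3 (31 GB), disk 5 (49 GB).
The first with room is disk 3.

3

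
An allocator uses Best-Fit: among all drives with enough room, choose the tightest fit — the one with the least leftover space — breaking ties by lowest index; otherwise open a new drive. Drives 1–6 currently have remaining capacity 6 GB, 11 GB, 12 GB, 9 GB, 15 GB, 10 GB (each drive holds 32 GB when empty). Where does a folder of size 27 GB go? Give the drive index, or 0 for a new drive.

0

No drive has ≥ 27 GB free, so a new drive is opened.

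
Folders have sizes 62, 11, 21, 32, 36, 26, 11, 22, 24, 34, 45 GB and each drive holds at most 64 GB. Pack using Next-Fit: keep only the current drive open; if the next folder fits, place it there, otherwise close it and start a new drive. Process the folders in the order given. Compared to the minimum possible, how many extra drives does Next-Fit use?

Next-Fit: [62] [11,21,32] [36,26] [11,22,24] [34] [45] → 6 drives.
Total size 324 GB; any packing needs at least ⌈324/64⌉ = 6 drives.
So 6 is already optimal.

0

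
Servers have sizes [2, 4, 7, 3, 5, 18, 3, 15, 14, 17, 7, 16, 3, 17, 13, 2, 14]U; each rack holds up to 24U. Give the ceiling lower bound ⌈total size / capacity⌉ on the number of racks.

7

Total size = 2 + 4 + 7 + 3 + 5 + 18 + 3 + 15 + 14 + 17 + 7 + 16 + 3 + 17 + 13 + 2 + 14 = 160U.
⌈160 / 24⌉ = 7.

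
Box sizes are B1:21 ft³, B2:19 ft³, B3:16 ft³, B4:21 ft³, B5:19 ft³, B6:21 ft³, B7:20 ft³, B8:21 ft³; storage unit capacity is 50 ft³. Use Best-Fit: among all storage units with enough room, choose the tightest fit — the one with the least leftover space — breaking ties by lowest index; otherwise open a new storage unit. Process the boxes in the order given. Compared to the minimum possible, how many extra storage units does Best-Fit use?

Best-Fit: [21,19] [16,21] [19,21] [20,21] → 4 storage units.
Total size 158 ft³; any packing needs at least ⌈158/50⌉ = 4 storage units.
So 4 is already optimal.

0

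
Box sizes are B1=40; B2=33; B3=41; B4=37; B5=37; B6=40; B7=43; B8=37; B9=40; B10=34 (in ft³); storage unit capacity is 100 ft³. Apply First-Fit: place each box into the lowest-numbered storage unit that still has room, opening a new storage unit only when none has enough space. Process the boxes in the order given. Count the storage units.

5 storage units

Put B1 (40 ft³) in storage unit 1; 60 ft³ remain.
Put B2 (33 ft³) in storage unit 1; 27 ft³ remain.
Put B3 (41 ft³) in storage unit 2; 59 ft³ remain.
Put B4 (37 ft³) in storage unit 2; 22 ft³ remain.
Put B5 (37 ft³) in storage unit 3; 63 ft³ remain.
Put B6 (40 ft³) in storage unit 3; 23 ft³ remain.
Put B7 (43 ft³) in storage unit 4; 57 ft³ remain.
Put B8 (37 ft³) in storage unit 4; 20 ft³ remain.
Put B9 (40 ft³) in storage unit 5; 60 ft³ remain.
Put B10 (34 ft³) in storage unit 5; 26 ft³ remain.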